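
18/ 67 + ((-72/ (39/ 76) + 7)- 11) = -125458/ 871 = -144.04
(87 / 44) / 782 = 87 / 34408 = 0.00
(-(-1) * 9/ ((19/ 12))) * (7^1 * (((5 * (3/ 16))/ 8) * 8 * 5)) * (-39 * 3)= -1658475/ 76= -21822.04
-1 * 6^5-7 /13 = -101095 /13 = -7776.54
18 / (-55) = -18 / 55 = -0.33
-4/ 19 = -0.21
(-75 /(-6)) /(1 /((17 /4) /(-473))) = -425 /3784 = -0.11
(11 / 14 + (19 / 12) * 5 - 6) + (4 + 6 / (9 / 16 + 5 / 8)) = 18761 / 1596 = 11.76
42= 42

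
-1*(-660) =660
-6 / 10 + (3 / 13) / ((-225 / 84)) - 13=-4448 / 325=-13.69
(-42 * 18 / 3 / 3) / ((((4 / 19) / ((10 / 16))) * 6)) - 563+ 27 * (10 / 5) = -8809 / 16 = -550.56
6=6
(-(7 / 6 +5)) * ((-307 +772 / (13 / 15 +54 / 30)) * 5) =6475 / 12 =539.58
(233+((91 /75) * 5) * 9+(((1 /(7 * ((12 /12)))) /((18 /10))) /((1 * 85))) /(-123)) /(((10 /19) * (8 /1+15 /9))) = 3599208931 /63670950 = 56.53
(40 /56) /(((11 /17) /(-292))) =-24820 /77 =-322.34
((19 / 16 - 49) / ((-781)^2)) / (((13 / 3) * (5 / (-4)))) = 459 / 31717972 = 0.00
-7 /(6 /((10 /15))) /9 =-7 /81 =-0.09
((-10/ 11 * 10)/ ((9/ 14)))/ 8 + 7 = 518/ 99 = 5.23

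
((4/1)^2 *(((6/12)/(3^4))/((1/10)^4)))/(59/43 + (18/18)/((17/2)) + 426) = 11696000/5062419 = 2.31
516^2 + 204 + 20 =266480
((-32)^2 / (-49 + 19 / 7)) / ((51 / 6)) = -3584 / 1377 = -2.60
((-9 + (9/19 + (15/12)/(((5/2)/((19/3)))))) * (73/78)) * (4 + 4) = -6862/171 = -40.13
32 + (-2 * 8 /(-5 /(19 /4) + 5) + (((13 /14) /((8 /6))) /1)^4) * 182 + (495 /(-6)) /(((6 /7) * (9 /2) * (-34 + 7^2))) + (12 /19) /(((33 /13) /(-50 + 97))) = -64675269043177 /99100108800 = -652.63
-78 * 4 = -312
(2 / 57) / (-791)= -2 / 45087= -0.00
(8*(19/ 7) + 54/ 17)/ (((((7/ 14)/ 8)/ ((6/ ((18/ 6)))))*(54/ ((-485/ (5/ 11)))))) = -50567264/ 3213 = -15738.33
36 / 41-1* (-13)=569 / 41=13.88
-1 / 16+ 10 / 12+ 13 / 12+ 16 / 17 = 2.80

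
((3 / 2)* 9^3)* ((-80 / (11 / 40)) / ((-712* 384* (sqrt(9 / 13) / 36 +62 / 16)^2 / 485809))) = 465911731134731700 / 12375714719731 -1541423181776400* sqrt(13) / 12375714719731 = 37198.18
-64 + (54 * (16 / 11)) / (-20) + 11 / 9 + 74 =3611 / 495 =7.29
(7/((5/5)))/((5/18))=126/5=25.20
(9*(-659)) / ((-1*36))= 659 / 4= 164.75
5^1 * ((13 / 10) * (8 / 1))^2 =2704 / 5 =540.80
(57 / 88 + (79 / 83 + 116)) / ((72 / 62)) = 26627357 / 262944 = 101.27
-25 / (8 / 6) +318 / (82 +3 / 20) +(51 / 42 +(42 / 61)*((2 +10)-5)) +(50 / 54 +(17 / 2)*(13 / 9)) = 6231079 / 1429596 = 4.36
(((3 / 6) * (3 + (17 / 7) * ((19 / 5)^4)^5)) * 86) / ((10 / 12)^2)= 989217741511879640284119433416 / 16689300537109375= 59272570429917.75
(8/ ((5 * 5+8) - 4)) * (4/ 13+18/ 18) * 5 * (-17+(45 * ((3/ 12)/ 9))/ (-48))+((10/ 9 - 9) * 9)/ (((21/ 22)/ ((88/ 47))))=-168661627/ 992264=-169.98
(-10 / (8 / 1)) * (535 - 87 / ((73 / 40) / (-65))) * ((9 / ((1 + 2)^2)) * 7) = -9283925 / 292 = -31794.26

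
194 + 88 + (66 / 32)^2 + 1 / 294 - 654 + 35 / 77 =-152039663 / 413952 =-367.29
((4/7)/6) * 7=2/3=0.67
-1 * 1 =-1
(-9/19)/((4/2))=-9/38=-0.24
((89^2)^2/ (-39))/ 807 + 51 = -61137118/ 31473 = -1942.53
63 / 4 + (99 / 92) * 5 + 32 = 1222 / 23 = 53.13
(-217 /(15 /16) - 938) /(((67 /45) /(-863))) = 45416238 /67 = 677854.30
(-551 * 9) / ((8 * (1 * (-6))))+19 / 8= 105.69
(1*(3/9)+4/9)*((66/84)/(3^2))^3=1331/2571912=0.00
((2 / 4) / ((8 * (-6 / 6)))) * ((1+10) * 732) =-2013 / 4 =-503.25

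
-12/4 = -3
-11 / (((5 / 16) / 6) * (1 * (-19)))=1056 / 95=11.12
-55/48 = -1.15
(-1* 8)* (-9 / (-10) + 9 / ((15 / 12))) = -324 / 5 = -64.80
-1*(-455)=455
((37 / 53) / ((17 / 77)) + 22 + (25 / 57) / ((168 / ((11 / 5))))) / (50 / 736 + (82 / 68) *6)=9988764346 / 2898555849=3.45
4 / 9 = 0.44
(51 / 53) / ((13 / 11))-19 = -12530 / 689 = -18.19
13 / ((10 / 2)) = 13 / 5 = 2.60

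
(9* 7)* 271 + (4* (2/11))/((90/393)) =2817569/165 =17076.18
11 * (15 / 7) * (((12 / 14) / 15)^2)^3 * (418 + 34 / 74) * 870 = 5689816704 / 19044431875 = 0.30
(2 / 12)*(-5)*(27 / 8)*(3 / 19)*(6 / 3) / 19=-135 / 2888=-0.05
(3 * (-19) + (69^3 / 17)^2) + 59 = 107918163659 / 289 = 373419251.42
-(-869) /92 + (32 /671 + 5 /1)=894703 /61732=14.49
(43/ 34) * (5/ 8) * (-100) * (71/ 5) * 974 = -37170275/ 34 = -1093243.38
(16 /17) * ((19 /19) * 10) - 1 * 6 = 58 /17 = 3.41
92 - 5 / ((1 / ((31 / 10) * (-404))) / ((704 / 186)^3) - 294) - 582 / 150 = 5707225312661117 / 64754017860975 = 88.14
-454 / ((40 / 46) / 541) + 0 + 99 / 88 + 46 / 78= -440628841 / 1560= -282454.39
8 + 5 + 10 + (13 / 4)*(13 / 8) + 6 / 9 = 2779 / 96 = 28.95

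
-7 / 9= -0.78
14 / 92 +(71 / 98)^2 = 149557 / 220892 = 0.68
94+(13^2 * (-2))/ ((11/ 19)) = -5388/ 11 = -489.82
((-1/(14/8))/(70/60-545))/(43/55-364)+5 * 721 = 548314079055/152098219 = 3605.00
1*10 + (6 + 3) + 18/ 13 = 265/ 13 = 20.38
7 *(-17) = -119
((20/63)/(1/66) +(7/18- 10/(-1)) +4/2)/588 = 4201/74088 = 0.06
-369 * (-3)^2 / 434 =-7.65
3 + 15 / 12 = 17 / 4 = 4.25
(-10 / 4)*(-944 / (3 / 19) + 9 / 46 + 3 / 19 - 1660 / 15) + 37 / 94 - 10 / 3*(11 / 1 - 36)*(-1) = 1243801563 / 82156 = 15139.51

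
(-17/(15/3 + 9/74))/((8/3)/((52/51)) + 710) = -8177/1755528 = -0.00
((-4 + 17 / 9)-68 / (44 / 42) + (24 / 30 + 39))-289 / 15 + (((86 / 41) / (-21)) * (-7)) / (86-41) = -2829407 / 60885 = -46.47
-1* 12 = -12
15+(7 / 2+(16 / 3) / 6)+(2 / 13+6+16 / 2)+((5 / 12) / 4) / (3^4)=1695449 / 50544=33.54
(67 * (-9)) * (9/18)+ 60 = -483/2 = -241.50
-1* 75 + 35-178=-218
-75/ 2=-37.50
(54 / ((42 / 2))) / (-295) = -18 / 2065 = -0.01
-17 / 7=-2.43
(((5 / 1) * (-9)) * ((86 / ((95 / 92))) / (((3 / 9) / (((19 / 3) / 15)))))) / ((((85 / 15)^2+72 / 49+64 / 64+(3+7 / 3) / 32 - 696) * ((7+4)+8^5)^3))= 20935152 / 102705390205528466375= 0.00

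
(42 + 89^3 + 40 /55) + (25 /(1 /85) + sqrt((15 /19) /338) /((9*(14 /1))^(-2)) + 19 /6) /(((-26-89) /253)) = 231108821 /330-87318*sqrt(570) /1235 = 698641.75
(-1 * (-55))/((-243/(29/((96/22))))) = -17545/11664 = -1.50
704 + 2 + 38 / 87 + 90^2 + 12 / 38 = 14557562 / 1653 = 8806.75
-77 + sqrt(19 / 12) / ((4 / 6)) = -77 + sqrt(57) / 4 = -75.11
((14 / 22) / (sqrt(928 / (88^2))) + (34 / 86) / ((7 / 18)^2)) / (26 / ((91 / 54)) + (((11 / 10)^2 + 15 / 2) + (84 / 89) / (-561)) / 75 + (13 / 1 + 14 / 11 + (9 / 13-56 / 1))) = -8937790290000 / 87151610427077-79511932500 * sqrt(58) / 8396666785333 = -0.17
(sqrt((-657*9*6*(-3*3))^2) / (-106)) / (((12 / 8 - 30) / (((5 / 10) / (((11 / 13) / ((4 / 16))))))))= 691821 / 44308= 15.61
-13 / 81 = -0.16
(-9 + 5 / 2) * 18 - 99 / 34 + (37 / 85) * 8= -19793 / 170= -116.43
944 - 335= 609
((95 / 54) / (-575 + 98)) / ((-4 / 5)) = 475 / 103032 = 0.00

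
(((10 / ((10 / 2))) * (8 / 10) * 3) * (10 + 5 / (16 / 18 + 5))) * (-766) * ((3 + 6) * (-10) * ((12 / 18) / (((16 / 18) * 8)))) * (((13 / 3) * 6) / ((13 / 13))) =463793850 / 53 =8750827.36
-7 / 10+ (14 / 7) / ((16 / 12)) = 4 / 5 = 0.80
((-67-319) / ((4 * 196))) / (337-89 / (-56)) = -193 / 132727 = -0.00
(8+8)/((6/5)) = 40/3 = 13.33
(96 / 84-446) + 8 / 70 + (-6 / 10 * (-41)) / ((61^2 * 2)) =-115841311 / 260470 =-444.74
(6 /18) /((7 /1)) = 1 /21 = 0.05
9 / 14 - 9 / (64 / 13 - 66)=2196 / 2779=0.79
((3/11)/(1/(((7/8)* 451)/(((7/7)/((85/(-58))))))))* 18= -2839.07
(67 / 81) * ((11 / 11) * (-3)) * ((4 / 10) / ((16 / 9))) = -67 / 120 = -0.56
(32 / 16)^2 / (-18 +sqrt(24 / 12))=-36 / 161 - 2 *sqrt(2) / 161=-0.24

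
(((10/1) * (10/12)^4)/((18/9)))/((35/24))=625/378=1.65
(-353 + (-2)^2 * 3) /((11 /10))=-310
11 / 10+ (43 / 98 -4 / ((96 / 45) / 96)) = -43723 / 245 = -178.46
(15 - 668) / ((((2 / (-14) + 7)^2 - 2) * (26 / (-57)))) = 1823829 / 57356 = 31.80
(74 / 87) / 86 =37 / 3741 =0.01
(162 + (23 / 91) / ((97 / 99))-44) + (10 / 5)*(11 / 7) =1071605 / 8827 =121.40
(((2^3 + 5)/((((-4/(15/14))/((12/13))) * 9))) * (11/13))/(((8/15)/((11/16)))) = -9075/23296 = -0.39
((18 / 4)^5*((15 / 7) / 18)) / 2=98415 / 896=109.84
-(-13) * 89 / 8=1157 / 8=144.62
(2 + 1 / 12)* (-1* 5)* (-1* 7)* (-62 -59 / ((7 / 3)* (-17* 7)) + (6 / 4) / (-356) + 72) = 744.35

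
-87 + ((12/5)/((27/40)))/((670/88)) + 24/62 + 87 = 0.85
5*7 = 35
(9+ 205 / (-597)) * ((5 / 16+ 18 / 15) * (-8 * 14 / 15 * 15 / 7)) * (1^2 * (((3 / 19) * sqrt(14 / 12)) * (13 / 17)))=-27.32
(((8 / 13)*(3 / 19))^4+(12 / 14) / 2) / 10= 2233723335 / 52109373134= 0.04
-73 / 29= -2.52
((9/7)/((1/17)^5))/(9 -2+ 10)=751689/7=107384.14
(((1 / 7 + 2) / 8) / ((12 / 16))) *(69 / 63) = 115 / 294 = 0.39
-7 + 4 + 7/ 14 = -5/ 2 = -2.50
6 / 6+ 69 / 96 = 1.72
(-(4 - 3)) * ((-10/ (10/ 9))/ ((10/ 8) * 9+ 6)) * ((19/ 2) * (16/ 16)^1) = 114/ 23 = 4.96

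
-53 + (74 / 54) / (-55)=-78742 / 1485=-53.02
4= 4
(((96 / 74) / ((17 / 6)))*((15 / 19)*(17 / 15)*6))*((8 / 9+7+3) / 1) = 18816 / 703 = 26.77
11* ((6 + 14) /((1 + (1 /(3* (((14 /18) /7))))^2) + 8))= 110 /9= 12.22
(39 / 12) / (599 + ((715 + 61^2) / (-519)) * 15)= 0.01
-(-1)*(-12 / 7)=-12 / 7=-1.71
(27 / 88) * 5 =135 / 88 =1.53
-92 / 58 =-46 / 29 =-1.59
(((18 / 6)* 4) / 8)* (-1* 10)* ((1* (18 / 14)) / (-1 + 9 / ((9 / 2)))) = -135 / 7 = -19.29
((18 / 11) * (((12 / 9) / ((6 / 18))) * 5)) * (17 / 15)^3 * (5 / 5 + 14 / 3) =668168 / 2475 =269.97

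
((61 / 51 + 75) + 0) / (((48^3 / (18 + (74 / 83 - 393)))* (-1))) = 60332093 / 234067968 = 0.26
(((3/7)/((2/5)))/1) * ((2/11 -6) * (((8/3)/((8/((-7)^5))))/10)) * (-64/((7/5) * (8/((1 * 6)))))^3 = -1548288000/11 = -140753454.55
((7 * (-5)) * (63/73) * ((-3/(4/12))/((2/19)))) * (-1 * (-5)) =1885275/146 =12912.84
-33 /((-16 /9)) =297 /16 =18.56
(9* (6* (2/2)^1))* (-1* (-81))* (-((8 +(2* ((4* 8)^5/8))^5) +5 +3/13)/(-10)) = 1180977535880029474454004329088452771172/65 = 18168885167385068837753910000000000000.00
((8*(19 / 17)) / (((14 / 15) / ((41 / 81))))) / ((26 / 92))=716680 / 41769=17.16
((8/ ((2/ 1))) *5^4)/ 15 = 500/ 3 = 166.67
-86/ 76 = -43/ 38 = -1.13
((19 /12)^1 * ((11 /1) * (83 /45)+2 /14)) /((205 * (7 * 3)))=30571 /4068225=0.01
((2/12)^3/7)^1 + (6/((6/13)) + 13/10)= 108113/7560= 14.30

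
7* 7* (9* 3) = 1323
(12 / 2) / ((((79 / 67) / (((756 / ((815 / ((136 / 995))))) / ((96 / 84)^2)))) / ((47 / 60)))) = 495769113 / 1281261500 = 0.39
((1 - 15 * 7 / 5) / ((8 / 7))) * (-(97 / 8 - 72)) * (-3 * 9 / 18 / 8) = 50295 / 256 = 196.46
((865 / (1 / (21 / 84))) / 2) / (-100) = -1.08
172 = 172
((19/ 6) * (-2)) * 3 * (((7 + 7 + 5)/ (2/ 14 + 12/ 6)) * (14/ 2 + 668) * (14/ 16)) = -796005/ 8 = -99500.62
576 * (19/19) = 576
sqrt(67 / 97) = sqrt(6499) / 97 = 0.83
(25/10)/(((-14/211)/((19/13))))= -20045/364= -55.07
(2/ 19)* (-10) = -20/ 19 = -1.05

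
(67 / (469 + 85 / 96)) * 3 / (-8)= -2412 / 45109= -0.05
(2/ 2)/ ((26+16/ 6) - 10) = 3/ 56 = 0.05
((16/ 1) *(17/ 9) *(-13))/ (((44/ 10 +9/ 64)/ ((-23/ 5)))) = 5204992/ 13077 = 398.03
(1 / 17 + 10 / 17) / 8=11 / 136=0.08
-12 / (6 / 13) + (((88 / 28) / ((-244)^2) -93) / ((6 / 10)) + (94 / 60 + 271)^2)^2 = 12081958279800201395346601 / 2198165717160000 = 5496381908.55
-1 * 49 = -49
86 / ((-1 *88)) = -43 / 44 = -0.98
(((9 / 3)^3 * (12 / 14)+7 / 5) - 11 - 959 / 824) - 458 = -12851709 / 28840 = -445.62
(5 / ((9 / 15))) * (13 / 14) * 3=325 / 14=23.21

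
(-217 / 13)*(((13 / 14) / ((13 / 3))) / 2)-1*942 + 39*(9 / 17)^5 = -942.17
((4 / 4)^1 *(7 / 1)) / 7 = 1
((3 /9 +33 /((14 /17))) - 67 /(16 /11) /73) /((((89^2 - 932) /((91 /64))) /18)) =0.15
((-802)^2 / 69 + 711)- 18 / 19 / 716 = 4708772305 / 469338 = 10032.80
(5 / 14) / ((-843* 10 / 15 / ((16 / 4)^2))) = -20 / 1967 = -0.01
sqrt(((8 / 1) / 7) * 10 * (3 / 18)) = 2 * sqrt(210) / 21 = 1.38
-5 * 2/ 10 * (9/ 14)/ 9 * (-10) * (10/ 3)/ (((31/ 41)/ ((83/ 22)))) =85075/ 7161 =11.88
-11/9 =-1.22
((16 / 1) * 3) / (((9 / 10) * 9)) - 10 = -110 / 27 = -4.07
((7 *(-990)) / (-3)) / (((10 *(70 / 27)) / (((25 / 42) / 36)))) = 165 / 112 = 1.47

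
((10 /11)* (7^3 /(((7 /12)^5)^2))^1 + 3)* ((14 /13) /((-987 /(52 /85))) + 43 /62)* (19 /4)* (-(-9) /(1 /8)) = 18171663529428864117 /1121908511185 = 16197099.27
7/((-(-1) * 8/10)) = 35/4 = 8.75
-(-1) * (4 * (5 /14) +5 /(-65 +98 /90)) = 27185 /20132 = 1.35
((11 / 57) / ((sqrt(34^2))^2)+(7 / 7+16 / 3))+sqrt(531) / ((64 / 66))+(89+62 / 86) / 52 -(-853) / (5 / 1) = 99* sqrt(59) / 32+10967759273 / 61389380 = 202.42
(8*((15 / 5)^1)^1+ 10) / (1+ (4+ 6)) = 34 / 11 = 3.09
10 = 10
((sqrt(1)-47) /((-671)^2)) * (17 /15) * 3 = -782 /2251205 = -0.00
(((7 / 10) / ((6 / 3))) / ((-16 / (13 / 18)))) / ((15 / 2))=-0.00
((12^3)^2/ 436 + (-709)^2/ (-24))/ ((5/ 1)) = -2819.29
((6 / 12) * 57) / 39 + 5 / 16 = 217 / 208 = 1.04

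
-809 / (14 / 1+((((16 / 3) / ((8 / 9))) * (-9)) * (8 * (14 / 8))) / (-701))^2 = -397543409 / 111724900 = -3.56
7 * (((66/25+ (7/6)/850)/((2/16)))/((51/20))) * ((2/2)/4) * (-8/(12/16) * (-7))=42245056/39015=1082.79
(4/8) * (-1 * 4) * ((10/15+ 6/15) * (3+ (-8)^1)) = 32/3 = 10.67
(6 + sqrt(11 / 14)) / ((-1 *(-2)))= sqrt(154) / 28 + 3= 3.44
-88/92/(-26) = 11/299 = 0.04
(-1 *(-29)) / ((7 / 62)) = 1798 / 7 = 256.86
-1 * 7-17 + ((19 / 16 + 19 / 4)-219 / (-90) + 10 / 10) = -3511 / 240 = -14.63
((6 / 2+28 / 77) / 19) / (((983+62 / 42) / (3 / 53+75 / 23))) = 1571094 / 2633567827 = 0.00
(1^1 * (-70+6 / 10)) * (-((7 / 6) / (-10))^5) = -5832029 / 3888000000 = -0.00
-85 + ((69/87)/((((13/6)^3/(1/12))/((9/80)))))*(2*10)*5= -10821895/127426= -84.93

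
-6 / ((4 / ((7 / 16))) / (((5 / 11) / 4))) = -0.07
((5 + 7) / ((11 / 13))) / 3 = 52 / 11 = 4.73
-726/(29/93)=-67518/29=-2328.21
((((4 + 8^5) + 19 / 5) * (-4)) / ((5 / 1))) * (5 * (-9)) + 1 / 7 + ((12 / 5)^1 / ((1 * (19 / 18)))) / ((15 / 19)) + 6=206489119 / 175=1179937.82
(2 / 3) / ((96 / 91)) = 91 / 144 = 0.63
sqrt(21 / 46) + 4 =sqrt(966) / 46 + 4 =4.68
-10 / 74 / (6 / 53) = -265 / 222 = -1.19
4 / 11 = 0.36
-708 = -708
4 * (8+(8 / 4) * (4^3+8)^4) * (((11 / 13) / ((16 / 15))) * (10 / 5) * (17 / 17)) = 341091300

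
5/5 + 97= 98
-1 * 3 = -3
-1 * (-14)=14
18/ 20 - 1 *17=-161/ 10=-16.10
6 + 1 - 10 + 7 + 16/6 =20/3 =6.67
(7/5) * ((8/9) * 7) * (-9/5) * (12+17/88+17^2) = -259749/55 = -4722.71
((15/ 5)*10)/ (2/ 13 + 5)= 5.82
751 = 751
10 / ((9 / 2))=20 / 9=2.22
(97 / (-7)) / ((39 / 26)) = -194 / 21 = -9.24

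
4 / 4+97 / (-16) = -5.06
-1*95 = -95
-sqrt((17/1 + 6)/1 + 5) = -5.29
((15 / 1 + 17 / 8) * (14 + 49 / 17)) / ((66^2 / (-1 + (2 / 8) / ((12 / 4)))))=-39319 / 646272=-0.06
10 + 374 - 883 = -499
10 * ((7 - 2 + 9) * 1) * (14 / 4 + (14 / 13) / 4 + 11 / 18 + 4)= 137270 / 117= 1173.25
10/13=0.77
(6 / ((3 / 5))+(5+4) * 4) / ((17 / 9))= 414 / 17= 24.35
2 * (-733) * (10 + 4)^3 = -4022704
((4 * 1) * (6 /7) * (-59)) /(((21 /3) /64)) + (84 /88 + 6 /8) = -3983781 /2156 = -1847.76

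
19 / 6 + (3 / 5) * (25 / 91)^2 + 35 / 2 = 514547 / 24843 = 20.71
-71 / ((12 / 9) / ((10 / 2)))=-1065 / 4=-266.25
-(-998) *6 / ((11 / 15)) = 89820 / 11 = 8165.45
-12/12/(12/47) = -47/12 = -3.92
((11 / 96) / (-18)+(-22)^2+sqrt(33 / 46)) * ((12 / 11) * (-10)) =-380155 / 72 -60 * sqrt(1518) / 253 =-5289.17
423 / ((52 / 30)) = 6345 / 26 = 244.04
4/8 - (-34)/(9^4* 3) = 19751/39366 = 0.50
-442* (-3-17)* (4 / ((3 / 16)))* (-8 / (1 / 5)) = -22630400 / 3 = -7543466.67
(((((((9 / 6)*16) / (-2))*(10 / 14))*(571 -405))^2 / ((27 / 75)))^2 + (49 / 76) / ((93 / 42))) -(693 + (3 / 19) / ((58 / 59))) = 1297016929573184397897 / 41011481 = 31625703289602.84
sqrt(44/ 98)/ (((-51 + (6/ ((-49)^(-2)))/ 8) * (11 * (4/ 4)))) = 4 * sqrt(22)/ 538923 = 0.00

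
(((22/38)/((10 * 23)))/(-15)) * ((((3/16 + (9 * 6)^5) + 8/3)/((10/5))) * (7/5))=-1697073939253/31464000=-53937.01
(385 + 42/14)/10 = 194/5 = 38.80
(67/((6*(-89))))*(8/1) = -268/267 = -1.00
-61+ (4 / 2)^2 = -57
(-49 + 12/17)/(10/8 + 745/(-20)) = 821/612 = 1.34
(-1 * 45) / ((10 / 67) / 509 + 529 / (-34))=52177590 / 18040147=2.89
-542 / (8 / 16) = -1084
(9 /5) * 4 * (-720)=-5184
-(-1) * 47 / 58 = 47 / 58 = 0.81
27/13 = 2.08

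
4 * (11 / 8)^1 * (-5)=-27.50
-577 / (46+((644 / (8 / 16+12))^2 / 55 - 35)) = -19834375 / 2037069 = -9.74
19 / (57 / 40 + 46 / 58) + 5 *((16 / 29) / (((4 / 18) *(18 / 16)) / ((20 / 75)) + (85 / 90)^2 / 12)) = 1657380680 / 146771639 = 11.29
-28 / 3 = -9.33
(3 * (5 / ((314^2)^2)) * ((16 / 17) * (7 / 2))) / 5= 0.00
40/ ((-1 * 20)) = -2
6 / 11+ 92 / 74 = 728 / 407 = 1.79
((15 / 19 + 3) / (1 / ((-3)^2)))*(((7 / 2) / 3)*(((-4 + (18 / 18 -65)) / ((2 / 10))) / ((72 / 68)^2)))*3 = -687820 / 19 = -36201.05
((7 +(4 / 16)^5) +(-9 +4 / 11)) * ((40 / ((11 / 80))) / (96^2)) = -460525 / 8921088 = -0.05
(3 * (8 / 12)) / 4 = 1 / 2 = 0.50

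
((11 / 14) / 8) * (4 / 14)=0.03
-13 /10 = -1.30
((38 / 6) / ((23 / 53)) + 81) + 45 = 9701 / 69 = 140.59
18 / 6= 3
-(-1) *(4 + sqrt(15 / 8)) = sqrt(30) / 4 + 4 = 5.37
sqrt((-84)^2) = 84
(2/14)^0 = 1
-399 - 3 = -402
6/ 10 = 3/ 5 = 0.60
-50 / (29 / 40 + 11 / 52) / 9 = -5.93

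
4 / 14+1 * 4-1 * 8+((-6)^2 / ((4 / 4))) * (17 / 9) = 450 / 7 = 64.29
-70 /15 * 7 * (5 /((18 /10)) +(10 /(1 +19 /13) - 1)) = -41209 /216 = -190.78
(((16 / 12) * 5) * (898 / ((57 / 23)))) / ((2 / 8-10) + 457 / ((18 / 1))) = 1652320 / 10697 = 154.47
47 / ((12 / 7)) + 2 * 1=353 / 12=29.42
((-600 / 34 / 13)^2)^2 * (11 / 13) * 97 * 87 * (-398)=-299262130200000000 / 31010762653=-9650266.70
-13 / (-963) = 13 / 963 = 0.01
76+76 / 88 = 1691 / 22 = 76.86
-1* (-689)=689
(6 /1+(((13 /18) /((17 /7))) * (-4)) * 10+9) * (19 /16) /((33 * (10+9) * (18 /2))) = 475 /727056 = 0.00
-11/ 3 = -3.67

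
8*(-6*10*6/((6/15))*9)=-64800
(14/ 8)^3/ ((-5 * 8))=-343/ 2560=-0.13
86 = 86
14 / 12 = 7 / 6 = 1.17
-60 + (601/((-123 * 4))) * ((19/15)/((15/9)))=-749419/12300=-60.93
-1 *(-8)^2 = -64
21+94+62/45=5237/45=116.38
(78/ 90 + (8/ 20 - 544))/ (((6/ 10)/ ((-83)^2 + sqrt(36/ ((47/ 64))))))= -56083349/ 9 - 130256*sqrt(47)/ 141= -6237816.49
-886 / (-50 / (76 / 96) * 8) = 8417 / 4800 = 1.75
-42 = -42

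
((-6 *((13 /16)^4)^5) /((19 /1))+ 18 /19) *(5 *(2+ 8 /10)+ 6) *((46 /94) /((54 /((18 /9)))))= 414893836932935773338168605 /1214517101530346834639192064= 0.34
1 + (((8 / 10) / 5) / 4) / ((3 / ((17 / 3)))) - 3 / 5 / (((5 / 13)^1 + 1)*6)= 301 / 300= 1.00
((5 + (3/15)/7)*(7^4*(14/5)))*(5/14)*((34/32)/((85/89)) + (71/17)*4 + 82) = 512196069/425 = 1205167.22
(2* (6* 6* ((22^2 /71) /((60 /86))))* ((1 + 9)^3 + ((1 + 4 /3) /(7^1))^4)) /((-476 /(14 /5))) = -4138.31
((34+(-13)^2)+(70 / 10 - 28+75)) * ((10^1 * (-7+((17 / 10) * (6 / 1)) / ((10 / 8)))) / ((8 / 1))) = 7453 / 20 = 372.65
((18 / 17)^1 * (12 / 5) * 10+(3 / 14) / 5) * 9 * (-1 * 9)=-2453571 / 1190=-2061.82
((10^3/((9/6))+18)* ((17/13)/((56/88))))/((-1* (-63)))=29546/1323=22.33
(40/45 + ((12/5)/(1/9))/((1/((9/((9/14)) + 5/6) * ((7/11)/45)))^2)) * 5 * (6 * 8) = 12018064/27225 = 441.43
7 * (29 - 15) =98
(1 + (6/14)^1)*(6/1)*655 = 39300/7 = 5614.29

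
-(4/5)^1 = -4/5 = -0.80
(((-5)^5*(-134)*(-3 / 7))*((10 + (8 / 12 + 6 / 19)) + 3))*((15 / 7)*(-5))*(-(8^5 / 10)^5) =-9456361793203356928730726400 / 931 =-10157209230078793693588320.00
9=9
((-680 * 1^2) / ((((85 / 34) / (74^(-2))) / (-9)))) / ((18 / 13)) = 442 / 1369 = 0.32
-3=-3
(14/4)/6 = 7/12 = 0.58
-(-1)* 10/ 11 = 10/ 11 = 0.91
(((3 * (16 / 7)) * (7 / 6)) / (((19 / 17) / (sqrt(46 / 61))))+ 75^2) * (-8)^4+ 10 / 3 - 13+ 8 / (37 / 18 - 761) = 557056 * sqrt(2806) / 1159+ 944247923399 / 40983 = 23065450.37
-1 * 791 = -791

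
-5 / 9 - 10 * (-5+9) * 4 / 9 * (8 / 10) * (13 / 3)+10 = -1409 / 27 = -52.19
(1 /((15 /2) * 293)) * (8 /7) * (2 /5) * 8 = 0.00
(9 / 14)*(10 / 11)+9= 738 / 77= 9.58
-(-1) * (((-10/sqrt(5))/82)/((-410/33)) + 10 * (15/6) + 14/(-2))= 33 * sqrt(5)/16810 + 18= 18.00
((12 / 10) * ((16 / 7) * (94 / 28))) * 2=18.42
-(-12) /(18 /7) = 14 /3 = 4.67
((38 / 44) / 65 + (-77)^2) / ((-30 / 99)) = -25435467 / 1300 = -19565.74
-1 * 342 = -342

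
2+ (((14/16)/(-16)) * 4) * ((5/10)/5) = 633/320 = 1.98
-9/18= -1/2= -0.50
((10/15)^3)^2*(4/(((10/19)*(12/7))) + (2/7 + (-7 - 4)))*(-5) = 42208/15309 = 2.76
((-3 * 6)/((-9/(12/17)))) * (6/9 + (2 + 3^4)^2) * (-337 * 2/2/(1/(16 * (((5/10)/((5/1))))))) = -445788992/85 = -5244576.38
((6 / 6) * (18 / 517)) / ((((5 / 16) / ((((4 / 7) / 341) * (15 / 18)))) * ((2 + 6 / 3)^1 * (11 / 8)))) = 384 / 13574869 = 0.00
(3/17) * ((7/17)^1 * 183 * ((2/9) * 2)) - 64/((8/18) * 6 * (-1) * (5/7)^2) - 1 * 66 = -94286/7225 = -13.05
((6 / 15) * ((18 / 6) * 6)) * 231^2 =1920996 / 5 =384199.20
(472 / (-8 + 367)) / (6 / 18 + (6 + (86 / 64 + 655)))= 45312 / 22838503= 0.00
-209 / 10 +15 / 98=-5083 / 245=-20.75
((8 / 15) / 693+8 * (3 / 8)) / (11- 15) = -31193 / 41580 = -0.75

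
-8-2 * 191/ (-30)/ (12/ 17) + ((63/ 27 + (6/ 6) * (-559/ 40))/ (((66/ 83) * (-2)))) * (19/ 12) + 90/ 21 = 25.91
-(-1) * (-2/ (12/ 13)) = -13/ 6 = -2.17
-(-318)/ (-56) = -159/ 28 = -5.68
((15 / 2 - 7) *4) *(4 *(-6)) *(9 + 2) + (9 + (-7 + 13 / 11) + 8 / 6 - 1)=-17308 / 33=-524.48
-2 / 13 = -0.15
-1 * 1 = -1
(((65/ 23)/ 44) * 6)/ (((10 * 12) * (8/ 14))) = 91/ 16192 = 0.01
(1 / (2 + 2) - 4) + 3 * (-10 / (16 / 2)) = -15 / 2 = -7.50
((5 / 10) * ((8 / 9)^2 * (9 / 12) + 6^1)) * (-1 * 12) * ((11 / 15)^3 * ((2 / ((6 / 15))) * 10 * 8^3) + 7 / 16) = -1940916361 / 4860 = -399365.51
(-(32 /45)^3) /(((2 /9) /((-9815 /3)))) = 32161792 /6075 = 5294.12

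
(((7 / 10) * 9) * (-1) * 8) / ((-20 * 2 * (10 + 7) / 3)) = 189 / 850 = 0.22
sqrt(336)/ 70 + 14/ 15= 2 * sqrt(21)/ 35 + 14/ 15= 1.20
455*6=2730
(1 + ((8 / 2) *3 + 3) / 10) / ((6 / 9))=15 / 4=3.75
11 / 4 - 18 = -61 / 4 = -15.25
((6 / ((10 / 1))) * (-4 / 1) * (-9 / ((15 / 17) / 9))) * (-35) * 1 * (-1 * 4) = 154224 / 5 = 30844.80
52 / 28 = 13 / 7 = 1.86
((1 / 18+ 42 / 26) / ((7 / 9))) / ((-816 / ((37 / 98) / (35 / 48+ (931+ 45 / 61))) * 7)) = -51911 / 340878796076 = -0.00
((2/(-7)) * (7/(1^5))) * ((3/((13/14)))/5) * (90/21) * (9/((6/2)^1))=-216/13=-16.62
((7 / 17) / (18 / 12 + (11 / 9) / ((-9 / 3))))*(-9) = -3402 / 1003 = -3.39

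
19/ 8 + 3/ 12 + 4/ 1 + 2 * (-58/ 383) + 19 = 77587/ 3064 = 25.32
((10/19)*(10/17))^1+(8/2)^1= 1392/323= 4.31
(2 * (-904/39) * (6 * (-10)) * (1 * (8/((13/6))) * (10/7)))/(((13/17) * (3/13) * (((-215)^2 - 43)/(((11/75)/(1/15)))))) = 108190720/27316653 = 3.96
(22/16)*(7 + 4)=121/8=15.12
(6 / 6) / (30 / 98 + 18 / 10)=0.47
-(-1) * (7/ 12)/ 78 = 7/ 936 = 0.01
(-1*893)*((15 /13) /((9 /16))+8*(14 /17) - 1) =-4523045 /663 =-6822.09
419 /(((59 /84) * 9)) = 66.28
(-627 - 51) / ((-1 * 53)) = 678 / 53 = 12.79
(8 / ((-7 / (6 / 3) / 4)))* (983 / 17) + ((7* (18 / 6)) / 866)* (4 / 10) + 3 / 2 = -271631057 / 515270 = -527.16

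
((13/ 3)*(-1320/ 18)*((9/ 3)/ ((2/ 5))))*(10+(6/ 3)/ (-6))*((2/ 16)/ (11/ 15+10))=-268.31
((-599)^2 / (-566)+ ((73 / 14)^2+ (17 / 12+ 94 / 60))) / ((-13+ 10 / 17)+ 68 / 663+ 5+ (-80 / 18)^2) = -374678127603 / 7722462965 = -48.52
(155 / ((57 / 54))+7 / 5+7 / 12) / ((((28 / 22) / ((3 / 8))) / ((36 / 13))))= 16796439 / 138320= 121.43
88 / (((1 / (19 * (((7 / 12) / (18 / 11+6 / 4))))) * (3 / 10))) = 643720 / 621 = 1036.59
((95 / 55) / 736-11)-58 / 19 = -2161271 / 153824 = -14.05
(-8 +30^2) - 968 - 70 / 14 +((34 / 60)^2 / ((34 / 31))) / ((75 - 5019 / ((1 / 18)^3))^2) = -124917913150092735673 / 1542196458643120200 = -81.00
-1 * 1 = -1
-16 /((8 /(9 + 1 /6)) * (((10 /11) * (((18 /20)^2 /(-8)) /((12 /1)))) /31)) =6001600 /81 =74093.83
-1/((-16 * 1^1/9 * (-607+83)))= -9/8384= -0.00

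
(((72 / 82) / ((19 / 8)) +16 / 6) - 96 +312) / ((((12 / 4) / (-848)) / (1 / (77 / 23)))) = -9983863552 / 539847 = -18493.88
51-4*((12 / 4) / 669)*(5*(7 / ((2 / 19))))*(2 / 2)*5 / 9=95707 / 2007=47.69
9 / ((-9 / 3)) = -3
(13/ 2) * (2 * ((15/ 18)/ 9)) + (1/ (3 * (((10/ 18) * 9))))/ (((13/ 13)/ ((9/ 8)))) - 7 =-6179/ 1080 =-5.72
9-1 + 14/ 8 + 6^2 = 183/ 4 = 45.75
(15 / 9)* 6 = 10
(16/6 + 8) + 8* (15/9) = 24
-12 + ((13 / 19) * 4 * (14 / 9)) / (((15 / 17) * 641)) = -11.99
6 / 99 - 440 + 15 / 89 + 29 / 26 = -438.66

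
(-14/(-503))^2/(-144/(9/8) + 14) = -98/14421513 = -0.00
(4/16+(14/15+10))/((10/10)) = 671/60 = 11.18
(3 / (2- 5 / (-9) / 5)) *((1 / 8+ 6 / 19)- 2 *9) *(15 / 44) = -1080945 / 127072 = -8.51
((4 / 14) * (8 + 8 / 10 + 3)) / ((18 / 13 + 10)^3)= 129623 / 56731360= 0.00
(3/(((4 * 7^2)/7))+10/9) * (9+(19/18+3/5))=12.98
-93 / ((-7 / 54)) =5022 / 7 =717.43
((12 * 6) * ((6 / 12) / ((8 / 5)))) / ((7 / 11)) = 495 / 14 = 35.36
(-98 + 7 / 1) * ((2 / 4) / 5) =-91 / 10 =-9.10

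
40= 40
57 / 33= 1.73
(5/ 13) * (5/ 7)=0.27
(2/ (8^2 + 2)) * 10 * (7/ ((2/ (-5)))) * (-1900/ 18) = 166250/ 297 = 559.76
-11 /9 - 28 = -263 /9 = -29.22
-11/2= -5.50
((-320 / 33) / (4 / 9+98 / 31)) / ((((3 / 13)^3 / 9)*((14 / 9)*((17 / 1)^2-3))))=-1886040 / 426041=-4.43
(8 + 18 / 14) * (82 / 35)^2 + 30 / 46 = 2036201 / 39445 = 51.62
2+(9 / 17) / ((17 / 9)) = 659 / 289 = 2.28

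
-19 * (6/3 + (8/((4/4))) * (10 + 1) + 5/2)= -3515/2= -1757.50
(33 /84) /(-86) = -11 /2408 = -0.00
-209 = -209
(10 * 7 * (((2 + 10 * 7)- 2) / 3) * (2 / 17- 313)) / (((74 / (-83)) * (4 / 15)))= 2704046625 / 1258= 2149480.62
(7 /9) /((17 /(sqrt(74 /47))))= 0.06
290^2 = 84100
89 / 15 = 5.93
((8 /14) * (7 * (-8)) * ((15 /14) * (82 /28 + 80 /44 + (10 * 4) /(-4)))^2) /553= -294516450 /160658113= -1.83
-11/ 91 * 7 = -11/ 13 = -0.85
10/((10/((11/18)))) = 0.61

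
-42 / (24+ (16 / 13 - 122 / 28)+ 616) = -2548 / 38637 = -0.07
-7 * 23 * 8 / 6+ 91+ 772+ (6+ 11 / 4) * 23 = 849.58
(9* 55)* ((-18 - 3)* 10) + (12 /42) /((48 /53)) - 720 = -17584507 /168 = -104669.68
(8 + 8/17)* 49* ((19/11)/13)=134064/2431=55.15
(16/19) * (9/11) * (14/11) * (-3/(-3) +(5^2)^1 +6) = 28.06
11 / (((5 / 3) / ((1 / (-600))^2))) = 11 / 600000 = 0.00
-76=-76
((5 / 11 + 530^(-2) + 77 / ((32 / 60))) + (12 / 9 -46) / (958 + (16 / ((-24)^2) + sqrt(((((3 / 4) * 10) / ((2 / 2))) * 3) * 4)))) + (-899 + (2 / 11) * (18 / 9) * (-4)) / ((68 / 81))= -115932298230989650931 / 124951639100624600 + 173664 * sqrt(10) / 1189374481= -927.82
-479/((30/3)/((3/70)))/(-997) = 1437/697900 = 0.00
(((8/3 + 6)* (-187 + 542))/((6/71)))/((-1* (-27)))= 327665/243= 1348.42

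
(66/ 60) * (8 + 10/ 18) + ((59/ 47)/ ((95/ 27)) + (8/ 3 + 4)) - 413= -6374393/ 16074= -396.57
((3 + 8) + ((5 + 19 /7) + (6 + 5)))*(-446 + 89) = -10608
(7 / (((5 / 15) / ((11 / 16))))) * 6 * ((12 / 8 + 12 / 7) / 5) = 891 / 16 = 55.69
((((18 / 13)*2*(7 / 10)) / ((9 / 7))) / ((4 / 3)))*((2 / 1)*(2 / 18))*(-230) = -2254 / 39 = -57.79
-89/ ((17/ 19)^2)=-32129/ 289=-111.17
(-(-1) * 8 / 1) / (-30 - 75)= -8 / 105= -0.08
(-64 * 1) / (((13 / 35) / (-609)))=1364160 / 13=104935.38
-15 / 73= -0.21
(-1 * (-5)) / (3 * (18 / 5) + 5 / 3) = 0.40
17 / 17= 1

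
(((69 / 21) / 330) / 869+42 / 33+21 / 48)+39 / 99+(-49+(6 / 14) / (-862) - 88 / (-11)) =-38.90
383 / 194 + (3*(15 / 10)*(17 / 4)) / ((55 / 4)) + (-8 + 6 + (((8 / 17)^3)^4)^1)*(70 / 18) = -123429089624287622753 / 27974606720586974415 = -4.41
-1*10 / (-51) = 0.20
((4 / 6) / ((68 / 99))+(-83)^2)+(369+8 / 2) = 246941 / 34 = 7262.97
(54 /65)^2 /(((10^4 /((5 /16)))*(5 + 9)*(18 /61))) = 4941 /946400000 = 0.00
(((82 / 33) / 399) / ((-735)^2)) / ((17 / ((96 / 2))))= 1312 / 40307807925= 0.00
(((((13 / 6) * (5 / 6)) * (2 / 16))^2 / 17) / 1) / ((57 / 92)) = 97175 / 20093184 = 0.00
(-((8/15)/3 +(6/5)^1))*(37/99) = -2294/4455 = -0.51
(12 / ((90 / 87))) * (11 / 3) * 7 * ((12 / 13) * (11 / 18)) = 98252 / 585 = 167.95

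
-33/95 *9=-297/95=-3.13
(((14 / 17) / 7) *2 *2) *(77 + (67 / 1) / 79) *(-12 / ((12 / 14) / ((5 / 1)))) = -3444000 / 1343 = -2564.41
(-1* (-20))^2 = 400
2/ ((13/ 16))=32/ 13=2.46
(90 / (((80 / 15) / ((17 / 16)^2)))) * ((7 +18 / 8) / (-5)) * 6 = -866133 / 4096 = -211.46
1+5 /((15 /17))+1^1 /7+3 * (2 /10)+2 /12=1591 /210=7.58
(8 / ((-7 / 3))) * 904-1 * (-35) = -21451 / 7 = -3064.43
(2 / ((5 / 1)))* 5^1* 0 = 0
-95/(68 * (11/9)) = -855/748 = -1.14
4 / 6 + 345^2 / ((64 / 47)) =16782653 / 192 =87409.65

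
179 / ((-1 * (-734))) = 179 / 734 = 0.24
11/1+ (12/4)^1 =14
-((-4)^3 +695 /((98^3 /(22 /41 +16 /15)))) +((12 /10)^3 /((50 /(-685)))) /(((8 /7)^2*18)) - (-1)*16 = 22861552580047 /289416540000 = 78.99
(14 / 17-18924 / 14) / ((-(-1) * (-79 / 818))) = 131498408 / 9401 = 13987.70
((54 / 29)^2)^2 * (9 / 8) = 9565938 / 707281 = 13.52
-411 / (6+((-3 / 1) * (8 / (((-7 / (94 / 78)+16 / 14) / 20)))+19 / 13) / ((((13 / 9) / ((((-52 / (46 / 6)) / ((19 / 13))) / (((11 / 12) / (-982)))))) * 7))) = -1415243291 / 176678139686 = -0.01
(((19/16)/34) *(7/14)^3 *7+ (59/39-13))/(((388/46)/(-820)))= 9168359935/8231808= 1113.77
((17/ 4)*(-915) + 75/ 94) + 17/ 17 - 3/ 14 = -5115511/ 1316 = -3887.17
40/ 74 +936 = 34652/ 37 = 936.54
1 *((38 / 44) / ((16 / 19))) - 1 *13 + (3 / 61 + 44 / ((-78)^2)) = -11.92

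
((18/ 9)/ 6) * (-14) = -14/ 3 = -4.67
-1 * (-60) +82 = 142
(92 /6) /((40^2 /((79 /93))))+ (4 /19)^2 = 4227137 /80575200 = 0.05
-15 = -15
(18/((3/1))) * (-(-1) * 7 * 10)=420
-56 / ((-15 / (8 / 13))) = 448 / 195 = 2.30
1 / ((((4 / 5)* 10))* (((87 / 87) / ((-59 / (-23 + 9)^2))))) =-59 / 1568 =-0.04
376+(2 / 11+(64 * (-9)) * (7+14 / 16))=-4159.82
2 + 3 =5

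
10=10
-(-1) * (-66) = -66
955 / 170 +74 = 2707 / 34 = 79.62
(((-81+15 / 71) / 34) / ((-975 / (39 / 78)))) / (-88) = -239 / 17260100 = -0.00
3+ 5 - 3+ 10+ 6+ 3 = 24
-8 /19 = -0.42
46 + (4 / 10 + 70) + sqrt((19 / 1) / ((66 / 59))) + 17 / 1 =sqrt(73986) / 66 + 667 / 5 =137.52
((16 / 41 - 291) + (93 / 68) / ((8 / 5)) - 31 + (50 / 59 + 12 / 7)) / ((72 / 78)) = -38103695695 / 110538624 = -344.71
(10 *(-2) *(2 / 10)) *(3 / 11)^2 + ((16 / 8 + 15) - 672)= -79291 / 121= -655.30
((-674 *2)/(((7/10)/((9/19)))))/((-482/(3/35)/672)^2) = -13.03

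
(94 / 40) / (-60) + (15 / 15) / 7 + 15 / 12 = 11371 / 8400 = 1.35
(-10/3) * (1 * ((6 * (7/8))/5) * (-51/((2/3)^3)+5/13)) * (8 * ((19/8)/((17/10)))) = 11877565/1768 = 6718.08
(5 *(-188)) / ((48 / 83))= -19505 / 12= -1625.42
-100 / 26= -50 / 13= -3.85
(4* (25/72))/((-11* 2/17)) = -425/396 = -1.07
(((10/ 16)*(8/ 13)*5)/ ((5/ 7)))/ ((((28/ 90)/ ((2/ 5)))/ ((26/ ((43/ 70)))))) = 6300/ 43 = 146.51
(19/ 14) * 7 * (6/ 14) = 57/ 14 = 4.07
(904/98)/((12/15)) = 565/49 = 11.53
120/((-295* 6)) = -0.07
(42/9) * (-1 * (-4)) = 18.67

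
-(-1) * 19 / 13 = 19 / 13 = 1.46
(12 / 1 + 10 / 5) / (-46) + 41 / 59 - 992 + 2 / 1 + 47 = -1279121 / 1357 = -942.61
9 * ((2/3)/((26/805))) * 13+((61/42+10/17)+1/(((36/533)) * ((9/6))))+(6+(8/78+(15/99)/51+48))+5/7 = 162893365/65637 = 2481.73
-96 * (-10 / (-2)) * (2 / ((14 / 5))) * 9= -21600 / 7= -3085.71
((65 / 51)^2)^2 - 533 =-3588001508 / 6765201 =-530.36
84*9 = 756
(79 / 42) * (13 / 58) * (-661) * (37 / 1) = -25117339 / 2436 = -10310.89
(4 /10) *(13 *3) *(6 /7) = 468 /35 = 13.37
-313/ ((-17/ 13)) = 4069/ 17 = 239.35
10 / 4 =2.50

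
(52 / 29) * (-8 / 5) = -416 / 145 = -2.87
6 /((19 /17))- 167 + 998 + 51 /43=684282 /817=837.55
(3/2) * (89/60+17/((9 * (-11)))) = 2597/1320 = 1.97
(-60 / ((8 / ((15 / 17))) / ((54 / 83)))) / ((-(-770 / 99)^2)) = 19683 / 276556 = 0.07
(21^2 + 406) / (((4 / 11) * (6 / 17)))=158389 / 24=6599.54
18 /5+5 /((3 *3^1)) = 4.16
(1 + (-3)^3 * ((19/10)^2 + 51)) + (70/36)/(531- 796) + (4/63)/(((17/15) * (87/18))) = -242551174919/164612700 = -1473.47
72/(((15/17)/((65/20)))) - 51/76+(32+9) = 116101/380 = 305.53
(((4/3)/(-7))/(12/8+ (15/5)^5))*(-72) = 64/1141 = 0.06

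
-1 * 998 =-998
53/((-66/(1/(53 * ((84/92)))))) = -0.02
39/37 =1.05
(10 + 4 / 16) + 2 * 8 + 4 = 121 / 4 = 30.25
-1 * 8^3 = -512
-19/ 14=-1.36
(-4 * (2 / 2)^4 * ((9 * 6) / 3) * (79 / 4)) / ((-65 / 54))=76788 / 65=1181.35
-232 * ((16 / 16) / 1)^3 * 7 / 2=-812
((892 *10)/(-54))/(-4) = 1115/27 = 41.30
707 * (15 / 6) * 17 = 60095 / 2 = 30047.50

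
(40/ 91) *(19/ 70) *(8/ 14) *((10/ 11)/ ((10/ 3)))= 912/ 49049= 0.02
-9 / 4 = -2.25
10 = 10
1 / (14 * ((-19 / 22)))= -11 / 133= -0.08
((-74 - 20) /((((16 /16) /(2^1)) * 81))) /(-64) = 47 /1296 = 0.04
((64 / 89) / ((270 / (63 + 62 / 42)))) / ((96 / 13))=0.02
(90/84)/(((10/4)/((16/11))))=48/77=0.62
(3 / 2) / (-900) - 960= -576001 / 600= -960.00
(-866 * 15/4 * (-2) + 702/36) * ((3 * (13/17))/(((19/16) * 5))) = 4065048/1615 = 2517.06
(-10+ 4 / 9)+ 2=-68 / 9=-7.56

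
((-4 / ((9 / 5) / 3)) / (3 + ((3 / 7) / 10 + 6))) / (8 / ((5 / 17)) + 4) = -1750 / 74061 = -0.02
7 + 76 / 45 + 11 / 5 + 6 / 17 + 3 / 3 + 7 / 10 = 19801 / 1530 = 12.94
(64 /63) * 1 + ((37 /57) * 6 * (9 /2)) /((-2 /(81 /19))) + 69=32.66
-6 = -6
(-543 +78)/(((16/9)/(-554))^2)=-2889997785/64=-45156215.39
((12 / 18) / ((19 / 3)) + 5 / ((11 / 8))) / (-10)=-391 / 1045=-0.37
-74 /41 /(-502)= 37 /10291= 0.00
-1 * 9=-9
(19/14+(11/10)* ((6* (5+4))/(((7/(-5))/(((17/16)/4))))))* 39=-173199/448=-386.60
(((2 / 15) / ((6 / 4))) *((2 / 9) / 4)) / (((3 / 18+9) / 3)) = 4 / 2475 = 0.00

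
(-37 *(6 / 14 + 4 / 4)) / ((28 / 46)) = -4255 / 49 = -86.84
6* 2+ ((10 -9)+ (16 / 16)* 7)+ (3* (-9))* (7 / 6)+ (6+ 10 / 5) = -7 / 2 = -3.50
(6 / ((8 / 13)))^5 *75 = 6766814925 / 1024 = 6608217.70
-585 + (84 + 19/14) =-499.64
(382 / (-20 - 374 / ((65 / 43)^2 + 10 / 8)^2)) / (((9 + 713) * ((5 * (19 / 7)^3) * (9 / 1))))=-0.00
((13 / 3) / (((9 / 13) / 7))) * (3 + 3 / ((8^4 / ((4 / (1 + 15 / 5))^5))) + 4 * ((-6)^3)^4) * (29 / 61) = 407846210911647235 / 2248704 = 181369451431.42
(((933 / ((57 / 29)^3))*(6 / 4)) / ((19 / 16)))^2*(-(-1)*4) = 14728168046192896 / 152852067369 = 96355.70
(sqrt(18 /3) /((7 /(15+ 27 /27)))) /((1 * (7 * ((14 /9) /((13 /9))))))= 104 * sqrt(6) /343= 0.74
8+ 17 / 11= 105 / 11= 9.55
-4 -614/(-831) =-2710/831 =-3.26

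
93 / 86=1.08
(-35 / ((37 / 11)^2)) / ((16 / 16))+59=76536 / 1369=55.91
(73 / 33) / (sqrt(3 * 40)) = 73 * sqrt(30) / 1980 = 0.20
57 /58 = 0.98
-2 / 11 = -0.18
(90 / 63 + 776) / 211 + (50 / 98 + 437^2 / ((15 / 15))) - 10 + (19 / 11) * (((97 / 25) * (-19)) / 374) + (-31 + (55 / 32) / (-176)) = 51975797853094897 / 272221734400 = 190931.84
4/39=0.10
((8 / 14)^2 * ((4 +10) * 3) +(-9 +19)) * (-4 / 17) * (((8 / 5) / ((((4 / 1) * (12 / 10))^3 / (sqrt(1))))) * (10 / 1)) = -10375 / 12852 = -0.81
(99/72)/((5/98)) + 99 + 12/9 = 7637/60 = 127.28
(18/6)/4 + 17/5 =83/20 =4.15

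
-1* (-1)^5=1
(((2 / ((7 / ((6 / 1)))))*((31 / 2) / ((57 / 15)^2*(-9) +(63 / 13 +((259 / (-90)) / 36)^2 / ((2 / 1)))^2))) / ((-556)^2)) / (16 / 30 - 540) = 3247513506993600000 / 2169555139092780615627123071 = 0.00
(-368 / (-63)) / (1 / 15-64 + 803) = 40 / 5061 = 0.01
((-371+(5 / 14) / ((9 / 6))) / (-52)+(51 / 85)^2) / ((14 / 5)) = 102239 / 38220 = 2.68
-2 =-2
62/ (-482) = -31/ 241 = -0.13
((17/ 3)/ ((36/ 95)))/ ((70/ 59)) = 19057/ 1512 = 12.60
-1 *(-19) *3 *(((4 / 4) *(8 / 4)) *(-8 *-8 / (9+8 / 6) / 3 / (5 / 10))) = 14592 / 31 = 470.71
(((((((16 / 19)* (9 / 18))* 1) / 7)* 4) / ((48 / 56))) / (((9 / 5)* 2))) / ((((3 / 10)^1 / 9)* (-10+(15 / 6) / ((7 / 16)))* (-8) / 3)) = 35 / 171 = 0.20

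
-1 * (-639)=639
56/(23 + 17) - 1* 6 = -4.60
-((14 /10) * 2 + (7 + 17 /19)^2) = -117554 /1805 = -65.13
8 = 8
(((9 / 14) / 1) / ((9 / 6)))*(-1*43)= -129 / 7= -18.43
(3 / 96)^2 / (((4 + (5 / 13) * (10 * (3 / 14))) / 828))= 18837 / 112384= 0.17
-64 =-64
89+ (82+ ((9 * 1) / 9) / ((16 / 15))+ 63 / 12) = 177.19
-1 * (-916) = 916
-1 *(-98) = 98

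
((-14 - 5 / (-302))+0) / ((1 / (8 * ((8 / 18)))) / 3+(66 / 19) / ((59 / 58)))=-75743728 / 19004709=-3.99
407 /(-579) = -407 /579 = -0.70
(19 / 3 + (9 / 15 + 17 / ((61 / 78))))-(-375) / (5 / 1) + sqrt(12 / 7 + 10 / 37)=105.08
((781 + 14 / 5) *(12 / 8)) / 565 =11757 / 5650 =2.08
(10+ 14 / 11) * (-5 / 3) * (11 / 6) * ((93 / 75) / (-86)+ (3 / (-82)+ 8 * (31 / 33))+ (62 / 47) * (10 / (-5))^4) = -121091626624 / 123048585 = -984.10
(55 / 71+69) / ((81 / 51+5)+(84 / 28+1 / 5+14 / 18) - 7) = 1894905 / 96844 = 19.57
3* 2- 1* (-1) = 7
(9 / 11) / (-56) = -9 / 616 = -0.01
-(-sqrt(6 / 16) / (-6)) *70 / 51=-35 *sqrt(6) / 612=-0.14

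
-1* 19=-19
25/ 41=0.61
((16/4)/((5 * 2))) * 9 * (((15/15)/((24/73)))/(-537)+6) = 15451/716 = 21.58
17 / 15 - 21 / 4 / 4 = -43 / 240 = -0.18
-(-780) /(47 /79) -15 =60915 /47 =1296.06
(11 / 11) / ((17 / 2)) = 2 / 17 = 0.12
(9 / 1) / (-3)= -3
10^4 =10000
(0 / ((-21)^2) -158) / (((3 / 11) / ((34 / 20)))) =-14773 / 15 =-984.87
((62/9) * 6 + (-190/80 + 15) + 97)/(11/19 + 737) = 68837/336336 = 0.20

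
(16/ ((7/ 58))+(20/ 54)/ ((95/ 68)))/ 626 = 238508/ 1123983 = 0.21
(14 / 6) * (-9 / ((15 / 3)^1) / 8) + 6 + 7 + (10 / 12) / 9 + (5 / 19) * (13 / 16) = 524549 / 41040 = 12.78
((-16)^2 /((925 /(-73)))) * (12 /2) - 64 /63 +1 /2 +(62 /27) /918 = -19536822931 /160489350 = -121.73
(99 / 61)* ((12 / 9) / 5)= 132 / 305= 0.43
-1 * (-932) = 932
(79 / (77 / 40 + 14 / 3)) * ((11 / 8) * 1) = 13035 / 791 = 16.48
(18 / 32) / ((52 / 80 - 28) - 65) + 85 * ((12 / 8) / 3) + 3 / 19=5987119 / 140372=42.65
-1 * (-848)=848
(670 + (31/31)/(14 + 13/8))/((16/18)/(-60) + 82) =1130733/138350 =8.17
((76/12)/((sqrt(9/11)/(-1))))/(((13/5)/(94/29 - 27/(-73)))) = -726275 * sqrt(11)/247689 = -9.73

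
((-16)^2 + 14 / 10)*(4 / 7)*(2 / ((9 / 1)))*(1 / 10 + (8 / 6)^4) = 1510652 / 14175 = 106.57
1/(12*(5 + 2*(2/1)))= 0.01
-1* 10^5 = -100000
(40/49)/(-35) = -8/343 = -0.02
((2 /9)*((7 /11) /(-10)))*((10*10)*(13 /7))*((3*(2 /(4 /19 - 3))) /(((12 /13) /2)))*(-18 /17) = -128440 /9911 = -12.96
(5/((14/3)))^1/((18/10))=25/42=0.60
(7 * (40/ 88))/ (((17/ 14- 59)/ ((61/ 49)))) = -610/ 8899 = -0.07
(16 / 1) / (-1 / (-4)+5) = 64 / 21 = 3.05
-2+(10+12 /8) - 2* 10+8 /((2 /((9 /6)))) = -9 /2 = -4.50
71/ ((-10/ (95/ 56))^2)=25631/ 12544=2.04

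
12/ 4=3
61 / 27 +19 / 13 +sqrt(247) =1306 / 351 +sqrt(247) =19.44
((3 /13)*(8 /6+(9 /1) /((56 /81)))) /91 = 2411 /66248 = 0.04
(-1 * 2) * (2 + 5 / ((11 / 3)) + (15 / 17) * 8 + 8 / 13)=-53666 / 2431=-22.08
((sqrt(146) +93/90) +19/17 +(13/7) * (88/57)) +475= sqrt(146) +32559631/67830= 492.10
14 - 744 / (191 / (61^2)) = -2765750 / 191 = -14480.37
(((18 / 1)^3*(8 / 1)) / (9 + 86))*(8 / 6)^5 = 2069.56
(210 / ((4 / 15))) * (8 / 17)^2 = 50400 / 289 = 174.39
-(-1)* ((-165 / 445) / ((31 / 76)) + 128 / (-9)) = -375724 / 24831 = -15.13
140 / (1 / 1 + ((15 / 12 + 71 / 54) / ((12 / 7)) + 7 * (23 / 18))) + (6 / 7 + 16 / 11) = 16610086 / 1141679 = 14.55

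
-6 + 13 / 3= -5 / 3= -1.67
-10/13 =-0.77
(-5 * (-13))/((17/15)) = 975/17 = 57.35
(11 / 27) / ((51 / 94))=1034 / 1377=0.75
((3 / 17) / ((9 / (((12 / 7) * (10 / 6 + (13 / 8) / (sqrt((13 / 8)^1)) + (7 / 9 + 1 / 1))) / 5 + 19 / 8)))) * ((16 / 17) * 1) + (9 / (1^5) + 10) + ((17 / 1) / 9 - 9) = 16 * sqrt(26) / 10115 + 1088279 / 91035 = 11.96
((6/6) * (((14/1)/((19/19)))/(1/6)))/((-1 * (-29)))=84/29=2.90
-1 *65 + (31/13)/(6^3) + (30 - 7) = -41.99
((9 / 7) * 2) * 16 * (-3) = -864 / 7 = -123.43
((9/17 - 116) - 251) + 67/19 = -117231/323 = -362.94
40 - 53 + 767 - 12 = 742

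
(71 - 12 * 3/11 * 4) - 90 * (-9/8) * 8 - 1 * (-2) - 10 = 9459/11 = 859.91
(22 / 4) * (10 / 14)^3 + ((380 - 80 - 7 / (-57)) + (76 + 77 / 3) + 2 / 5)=26341313 / 65170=404.19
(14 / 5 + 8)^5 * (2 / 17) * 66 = 1140890.04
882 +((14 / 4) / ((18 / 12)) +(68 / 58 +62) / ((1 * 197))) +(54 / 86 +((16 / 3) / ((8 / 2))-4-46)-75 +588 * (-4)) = -1172076985 / 736977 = -1590.38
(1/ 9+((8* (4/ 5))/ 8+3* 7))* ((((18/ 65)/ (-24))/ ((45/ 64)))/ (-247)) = 15776/ 10837125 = 0.00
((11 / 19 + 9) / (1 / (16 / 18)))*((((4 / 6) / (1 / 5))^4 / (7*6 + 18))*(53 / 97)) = 38584000 / 4030641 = 9.57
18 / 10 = 1.80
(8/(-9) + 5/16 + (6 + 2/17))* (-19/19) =-13565/2448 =-5.54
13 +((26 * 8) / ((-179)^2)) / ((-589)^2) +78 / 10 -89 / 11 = 7769871348379 / 611363266855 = 12.71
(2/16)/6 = 1/48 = 0.02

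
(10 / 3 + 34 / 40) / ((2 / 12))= 251 / 10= 25.10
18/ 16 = 9/ 8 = 1.12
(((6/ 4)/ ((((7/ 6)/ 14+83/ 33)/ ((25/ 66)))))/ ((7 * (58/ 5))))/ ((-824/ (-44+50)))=-1125/ 57374296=-0.00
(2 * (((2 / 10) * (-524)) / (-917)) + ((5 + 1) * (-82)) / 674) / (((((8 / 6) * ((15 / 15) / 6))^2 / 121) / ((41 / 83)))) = -606.88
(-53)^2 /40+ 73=5729 /40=143.22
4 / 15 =0.27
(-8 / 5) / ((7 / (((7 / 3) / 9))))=-8 / 135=-0.06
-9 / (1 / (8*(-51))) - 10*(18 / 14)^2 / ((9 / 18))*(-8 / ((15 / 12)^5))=115109208 / 30625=3758.67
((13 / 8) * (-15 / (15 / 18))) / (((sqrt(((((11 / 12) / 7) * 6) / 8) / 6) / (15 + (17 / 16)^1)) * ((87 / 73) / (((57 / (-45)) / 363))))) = 4633967 * sqrt(462) / 9263760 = 10.75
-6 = -6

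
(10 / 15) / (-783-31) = -1 / 1221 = -0.00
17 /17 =1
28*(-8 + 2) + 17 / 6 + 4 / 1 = -967 / 6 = -161.17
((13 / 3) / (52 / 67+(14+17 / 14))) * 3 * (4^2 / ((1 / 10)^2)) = 19510400 / 14999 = 1300.78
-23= -23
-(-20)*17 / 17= 20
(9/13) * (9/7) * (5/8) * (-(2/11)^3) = -405/121121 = -0.00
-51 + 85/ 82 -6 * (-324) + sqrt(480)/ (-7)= 155311/ 82 -4 * sqrt(30)/ 7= 1890.91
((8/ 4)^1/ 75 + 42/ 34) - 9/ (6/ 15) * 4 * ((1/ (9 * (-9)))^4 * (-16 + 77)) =1.26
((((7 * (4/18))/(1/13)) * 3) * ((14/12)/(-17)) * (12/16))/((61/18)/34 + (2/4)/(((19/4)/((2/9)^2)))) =-326781/10975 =-29.78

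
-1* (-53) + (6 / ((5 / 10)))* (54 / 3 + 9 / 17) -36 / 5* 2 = 22181 / 85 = 260.95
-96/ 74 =-48/ 37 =-1.30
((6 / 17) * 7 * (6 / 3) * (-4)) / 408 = -14 / 289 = -0.05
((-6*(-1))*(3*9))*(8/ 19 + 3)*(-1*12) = -6650.53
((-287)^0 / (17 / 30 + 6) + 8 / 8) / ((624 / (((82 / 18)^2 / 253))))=381587 / 2519163504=0.00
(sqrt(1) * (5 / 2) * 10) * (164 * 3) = 12300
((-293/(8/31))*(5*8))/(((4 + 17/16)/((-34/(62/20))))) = 7969600/81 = 98390.12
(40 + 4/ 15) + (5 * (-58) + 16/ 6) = -3706/ 15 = -247.07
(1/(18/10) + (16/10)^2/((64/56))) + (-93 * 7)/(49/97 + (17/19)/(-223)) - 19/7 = -13592610743/10464300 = -1298.95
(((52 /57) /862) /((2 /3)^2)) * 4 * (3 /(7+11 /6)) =1404 /434017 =0.00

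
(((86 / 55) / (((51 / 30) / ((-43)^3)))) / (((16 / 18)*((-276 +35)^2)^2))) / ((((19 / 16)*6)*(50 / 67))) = -1374358002 / 299642482480825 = -0.00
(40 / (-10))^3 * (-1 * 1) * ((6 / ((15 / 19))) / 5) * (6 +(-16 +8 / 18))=-209152 / 225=-929.56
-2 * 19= -38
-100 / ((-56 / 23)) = 575 / 14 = 41.07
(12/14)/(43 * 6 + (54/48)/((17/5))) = 272/81977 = 0.00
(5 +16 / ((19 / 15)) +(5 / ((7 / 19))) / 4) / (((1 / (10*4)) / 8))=894800 / 133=6727.82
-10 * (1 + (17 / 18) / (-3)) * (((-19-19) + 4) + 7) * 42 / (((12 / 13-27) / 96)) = -3232320 / 113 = -28604.60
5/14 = 0.36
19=19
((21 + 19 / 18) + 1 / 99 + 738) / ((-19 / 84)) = -2106902 / 627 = -3360.29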